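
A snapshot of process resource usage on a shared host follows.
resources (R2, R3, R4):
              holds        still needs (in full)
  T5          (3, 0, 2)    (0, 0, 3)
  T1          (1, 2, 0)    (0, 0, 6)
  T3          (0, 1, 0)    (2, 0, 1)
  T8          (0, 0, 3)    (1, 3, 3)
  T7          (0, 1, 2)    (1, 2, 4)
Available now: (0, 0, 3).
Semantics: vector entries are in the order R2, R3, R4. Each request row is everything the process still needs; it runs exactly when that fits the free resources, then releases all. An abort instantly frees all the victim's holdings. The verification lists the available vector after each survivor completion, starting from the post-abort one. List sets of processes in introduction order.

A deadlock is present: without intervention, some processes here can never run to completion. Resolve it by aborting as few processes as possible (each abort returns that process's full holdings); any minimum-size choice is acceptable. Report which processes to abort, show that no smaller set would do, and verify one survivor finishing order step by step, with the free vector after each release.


The answer: abort T8.
Key observation: aborting T8 returns (0, 0, 3), and T1 — hopeless before — runs at step 1 with the returned capacity in the pool.
No smaller set exists: with zero aborts the deadlock remains.
The survivors complete as T1, T5, T7, T3. Check, step by step (starting from the post-abort pool):
  pool = (0, 0, 6)
  T1 needs (0, 0, 6) <= (0, 0, 6) -> finishes; pool += (1, 2, 0) = (1, 2, 6)
  T5 needs (0, 0, 3) <= (1, 2, 6) -> finishes; pool += (3, 0, 2) = (4, 2, 8)
  T7 needs (1, 2, 4) <= (4, 2, 8) -> finishes; pool += (0, 1, 2) = (4, 3, 10)
  T3 needs (2, 0, 1) <= (4, 3, 10) -> finishes; pool += (0, 1, 0) = (4, 4, 10)


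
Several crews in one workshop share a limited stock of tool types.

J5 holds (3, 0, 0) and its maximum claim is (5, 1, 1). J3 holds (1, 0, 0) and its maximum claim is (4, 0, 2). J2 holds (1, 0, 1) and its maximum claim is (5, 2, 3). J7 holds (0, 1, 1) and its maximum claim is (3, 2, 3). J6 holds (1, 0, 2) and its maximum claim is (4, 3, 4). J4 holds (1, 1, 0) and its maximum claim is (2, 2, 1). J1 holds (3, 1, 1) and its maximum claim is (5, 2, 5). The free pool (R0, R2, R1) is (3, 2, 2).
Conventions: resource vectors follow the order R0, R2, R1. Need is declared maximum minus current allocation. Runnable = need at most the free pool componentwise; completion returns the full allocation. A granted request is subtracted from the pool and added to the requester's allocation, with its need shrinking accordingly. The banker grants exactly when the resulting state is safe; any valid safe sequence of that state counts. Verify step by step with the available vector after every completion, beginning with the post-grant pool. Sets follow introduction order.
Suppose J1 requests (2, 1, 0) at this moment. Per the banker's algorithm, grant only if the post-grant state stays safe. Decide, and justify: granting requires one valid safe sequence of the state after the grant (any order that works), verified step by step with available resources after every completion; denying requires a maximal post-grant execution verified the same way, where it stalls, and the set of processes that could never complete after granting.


GRANT — the state after the grant stays safe, e.g. via J4, J5, J2, J7, J3, J1, J6.
Key observation: after the grant the pool drops to (1, 1, 2), which still lets J4 finish first and unwind the rest.
Check on the post-grant state, step by step:
  pool = (1, 1, 2)
  run J4 (needs (1, 1, 1), free (1, 1, 2)); after release of (1, 1, 0) the pool is (2, 2, 2)
  run J5 (needs (2, 1, 1), free (2, 2, 2)); after release of (3, 0, 0) the pool is (5, 2, 2)
  run J2 (needs (4, 2, 2), free (5, 2, 2)); after release of (1, 0, 1) the pool is (6, 2, 3)
  run J7 (needs (3, 1, 2), free (6, 2, 3)); after release of (0, 1, 1) the pool is (6, 3, 4)
  run J3 (needs (3, 0, 2), free (6, 3, 4)); after release of (1, 0, 0) the pool is (7, 3, 4)
  run J1 (needs (0, 0, 4), free (7, 3, 4)); after release of (5, 2, 1) the pool is (12, 5, 5)
  run J6 (needs (3, 3, 2), free (12, 5, 5)); after release of (1, 0, 2) the pool is (13, 5, 7)


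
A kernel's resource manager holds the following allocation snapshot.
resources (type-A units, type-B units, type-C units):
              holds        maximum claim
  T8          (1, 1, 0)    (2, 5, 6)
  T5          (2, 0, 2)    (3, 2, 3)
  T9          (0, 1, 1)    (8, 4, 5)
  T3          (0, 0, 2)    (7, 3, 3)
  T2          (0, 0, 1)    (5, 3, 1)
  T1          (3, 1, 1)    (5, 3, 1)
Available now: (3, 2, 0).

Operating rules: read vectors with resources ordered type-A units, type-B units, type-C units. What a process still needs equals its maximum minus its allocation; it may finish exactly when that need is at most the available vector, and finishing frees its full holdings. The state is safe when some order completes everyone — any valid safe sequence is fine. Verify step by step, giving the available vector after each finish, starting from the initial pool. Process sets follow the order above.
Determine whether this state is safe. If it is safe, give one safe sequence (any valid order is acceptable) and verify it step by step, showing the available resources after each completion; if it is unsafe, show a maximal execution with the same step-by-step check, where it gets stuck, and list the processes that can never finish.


SAFE, for example via the order T1, T5, T2, T9, T3, T8.
Key observation: at T1 the run first touches a limit — (2, 2, 0) against (3, 2, 0), exact on a resource it actually requests.
Check, step by step:
  pool = (3, 2, 0)
  T1 needs (2, 2, 0) <= (3, 2, 0) -> finishes; pool += (3, 1, 1) = (6, 3, 1)
  T5 needs (1, 2, 1) <= (6, 3, 1) -> finishes; pool += (2, 0, 2) = (8, 3, 3)
  T2 needs (5, 3, 0) <= (8, 3, 3) -> finishes; pool += (0, 0, 1) = (8, 3, 4)
  T9 needs (8, 3, 4) <= (8, 3, 4) -> finishes; pool += (0, 1, 1) = (8, 4, 5)
  T3 needs (7, 3, 1) <= (8, 4, 5) -> finishes; pool += (0, 0, 2) = (8, 4, 7)
  T8 needs (1, 4, 6) <= (8, 4, 7) -> finishes; pool += (1, 1, 0) = (9, 5, 7)


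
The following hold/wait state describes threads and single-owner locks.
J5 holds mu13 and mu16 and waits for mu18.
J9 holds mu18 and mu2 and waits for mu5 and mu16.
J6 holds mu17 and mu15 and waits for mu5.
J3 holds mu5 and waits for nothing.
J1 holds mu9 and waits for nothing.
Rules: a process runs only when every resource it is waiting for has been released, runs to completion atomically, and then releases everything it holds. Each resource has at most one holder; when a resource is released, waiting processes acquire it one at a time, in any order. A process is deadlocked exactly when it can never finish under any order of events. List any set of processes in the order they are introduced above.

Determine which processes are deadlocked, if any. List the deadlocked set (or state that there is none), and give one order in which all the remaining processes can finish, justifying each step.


Deadlocked set: J5 and J9.
Key observation: J5 -> J9 -> J5 is a circular wait — nothing in it can go first; no other process is dragged down with it.
The rest can finish in the order J3, J6, J1.
Check, step by step:
  J3 waits on nothing -> runs at once and releases mu5
  J6: everything it awaited (mu5) is free; runs, freeing mu17 and mu15
  J1 waits on nothing -> runs at once and releases mu9


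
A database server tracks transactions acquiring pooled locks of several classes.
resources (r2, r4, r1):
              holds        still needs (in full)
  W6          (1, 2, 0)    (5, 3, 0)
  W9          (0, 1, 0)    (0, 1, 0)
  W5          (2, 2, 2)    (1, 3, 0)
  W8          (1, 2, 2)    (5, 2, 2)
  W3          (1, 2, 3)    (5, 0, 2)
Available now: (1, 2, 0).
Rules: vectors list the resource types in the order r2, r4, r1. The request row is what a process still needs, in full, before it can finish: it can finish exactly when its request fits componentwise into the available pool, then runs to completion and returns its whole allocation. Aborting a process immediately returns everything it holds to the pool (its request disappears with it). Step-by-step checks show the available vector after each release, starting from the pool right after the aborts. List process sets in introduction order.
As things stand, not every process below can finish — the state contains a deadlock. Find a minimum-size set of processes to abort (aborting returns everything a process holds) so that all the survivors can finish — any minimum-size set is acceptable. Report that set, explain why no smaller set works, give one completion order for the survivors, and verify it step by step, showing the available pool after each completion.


Minimum abort set: W8 and W3.
Key observation: no ordering could ever have run W6 before the abort of W8 and W3; with (2, 4, 5) back in the pool it fits at step 2.
Minimality, checking each single-abort alternative: W6 alone leaves W8 blocked (short on r2); W9 alone leaves W6 blocked (short on r2); W5 alone leaves W6 blocked (short on r2); W8 alone leaves W6 blocked (short on r2); W3 alone leaves W6 blocked (short on r2).
Survivors finish in the order: W5, W6, W9. Step-by-step check (pool after the aborts first):
  pool = (3, 6, 5)
  W5: need (1, 3, 0) fits (3, 6, 5); releases (2, 2, 2), pool now (5, 8, 7)
  W6: need (5, 3, 0) fits (5, 8, 7); releases (1, 2, 0), pool now (6, 10, 7)
  W9: need (0, 1, 0) fits (6, 10, 7); releases (0, 1, 0), pool now (6, 11, 7)


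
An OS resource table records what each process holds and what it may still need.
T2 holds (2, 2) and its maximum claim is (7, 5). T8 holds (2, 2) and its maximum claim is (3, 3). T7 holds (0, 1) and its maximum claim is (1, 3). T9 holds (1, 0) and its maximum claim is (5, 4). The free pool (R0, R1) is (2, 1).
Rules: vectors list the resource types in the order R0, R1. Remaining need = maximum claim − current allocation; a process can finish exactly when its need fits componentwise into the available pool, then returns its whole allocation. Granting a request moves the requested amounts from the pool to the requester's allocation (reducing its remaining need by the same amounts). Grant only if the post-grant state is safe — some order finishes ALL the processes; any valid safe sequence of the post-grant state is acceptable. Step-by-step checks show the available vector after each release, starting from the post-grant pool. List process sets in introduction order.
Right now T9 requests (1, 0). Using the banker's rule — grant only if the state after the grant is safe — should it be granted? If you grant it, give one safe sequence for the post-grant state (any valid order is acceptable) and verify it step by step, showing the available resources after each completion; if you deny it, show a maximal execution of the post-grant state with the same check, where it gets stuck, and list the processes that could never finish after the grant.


GRANT. The post-grant state is safe; one safe sequence: T8, T7, T9, T2.
Key observation: with (1, 1) left after the transfer, T8 can run at once — the state stays safe.
Step-by-step check of the post-grant state:
  pool = (1, 1)
  T8: need (1, 1) fits (1, 1); releases (2, 2), pool now (3, 3)
  T7: need (1, 2) fits (3, 3); releases (0, 1), pool now (3, 4)
  T9: need (3, 4) fits (3, 4); releases (2, 0), pool now (5, 4)
  T2: need (5, 3) fits (5, 4); releases (2, 2), pool now (7, 6)


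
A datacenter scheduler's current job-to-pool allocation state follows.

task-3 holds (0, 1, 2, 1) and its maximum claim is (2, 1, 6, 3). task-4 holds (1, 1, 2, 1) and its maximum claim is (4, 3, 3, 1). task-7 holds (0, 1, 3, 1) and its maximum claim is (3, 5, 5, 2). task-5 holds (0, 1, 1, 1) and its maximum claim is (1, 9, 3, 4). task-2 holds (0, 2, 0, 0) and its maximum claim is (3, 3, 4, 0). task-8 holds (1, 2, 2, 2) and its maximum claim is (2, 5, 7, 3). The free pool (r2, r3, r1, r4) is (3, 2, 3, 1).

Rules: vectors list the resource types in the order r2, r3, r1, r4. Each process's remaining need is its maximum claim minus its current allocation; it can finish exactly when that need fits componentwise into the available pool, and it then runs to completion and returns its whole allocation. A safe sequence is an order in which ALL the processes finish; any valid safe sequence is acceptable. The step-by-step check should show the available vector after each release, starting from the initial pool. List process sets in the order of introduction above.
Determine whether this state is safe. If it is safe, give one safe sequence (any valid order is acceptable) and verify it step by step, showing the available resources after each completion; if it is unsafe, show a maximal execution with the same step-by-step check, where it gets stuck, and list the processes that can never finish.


The state is SAFE; one workable sequence: task-4, task-8, task-3, task-2, task-7, task-5.
Key observation: task-4 is the earliest step where a requested resource binds exactly: need (3, 2, 1, 0), pool (3, 2, 3, 1) at its turn.
Check, step by step:
  pool = (3, 2, 3, 1)
  run task-4 (needs (3, 2, 1, 0), free (3, 2, 3, 1)); after release of (1, 1, 2, 1) the pool is (4, 3, 5, 2)
  run task-8 (needs (1, 3, 5, 1), free (4, 3, 5, 2)); after release of (1, 2, 2, 2) the pool is (5, 5, 7, 4)
  run task-3 (needs (2, 0, 4, 2), free (5, 5, 7, 4)); after release of (0, 1, 2, 1) the pool is (5, 6, 9, 5)
  run task-2 (needs (3, 1, 4, 0), free (5, 6, 9, 5)); after release of (0, 2, 0, 0) the pool is (5, 8, 9, 5)
  run task-7 (needs (3, 4, 2, 1), free (5, 8, 9, 5)); after release of (0, 1, 3, 1) the pool is (5, 9, 12, 6)
  run task-5 (needs (1, 8, 2, 3), free (5, 9, 12, 6)); after release of (0, 1, 1, 1) the pool is (5, 10, 13, 7)


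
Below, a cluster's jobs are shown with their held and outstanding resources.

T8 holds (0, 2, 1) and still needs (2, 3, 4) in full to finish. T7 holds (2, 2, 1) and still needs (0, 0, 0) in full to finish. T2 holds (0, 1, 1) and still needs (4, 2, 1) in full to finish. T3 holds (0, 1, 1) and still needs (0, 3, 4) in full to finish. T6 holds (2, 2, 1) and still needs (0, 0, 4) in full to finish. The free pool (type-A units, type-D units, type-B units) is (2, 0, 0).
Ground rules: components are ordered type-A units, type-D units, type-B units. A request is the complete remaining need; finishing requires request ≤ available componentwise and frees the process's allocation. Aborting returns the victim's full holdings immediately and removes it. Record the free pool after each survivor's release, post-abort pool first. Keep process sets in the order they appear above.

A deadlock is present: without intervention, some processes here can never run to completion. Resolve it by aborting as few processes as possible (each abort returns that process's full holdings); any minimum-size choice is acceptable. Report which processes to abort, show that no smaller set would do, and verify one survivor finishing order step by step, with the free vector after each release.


Abort T8 and T6.
Key observation: T3 was stuck for good until T8 and T6 gave back (2, 4, 2); in the order shown it finishes at step 3.
Minimality, checking each single-abort alternative: T8 alone leaves T3 blocked (short on type-B units); T7 alone leaves T8 blocked (short on type-B units); T2 alone leaves T8 blocked (short on type-B units); T3 alone leaves T8 blocked (short on type-B units); T6 alone leaves T8 blocked (short on type-B units).
The survivors complete as T7, T2, T3. Step-by-step check (starting from the post-abort pool):
  pool = (4, 4, 2)
  run T7 (needs (0, 0, 0), free (4, 4, 2)); after release of (2, 2, 1) the pool is (6, 6, 3)
  run T2 (needs (4, 2, 1), free (6, 6, 3)); after release of (0, 1, 1) the pool is (6, 7, 4)
  run T3 (needs (0, 3, 4), free (6, 7, 4)); after release of (0, 1, 1) the pool is (6, 8, 5)


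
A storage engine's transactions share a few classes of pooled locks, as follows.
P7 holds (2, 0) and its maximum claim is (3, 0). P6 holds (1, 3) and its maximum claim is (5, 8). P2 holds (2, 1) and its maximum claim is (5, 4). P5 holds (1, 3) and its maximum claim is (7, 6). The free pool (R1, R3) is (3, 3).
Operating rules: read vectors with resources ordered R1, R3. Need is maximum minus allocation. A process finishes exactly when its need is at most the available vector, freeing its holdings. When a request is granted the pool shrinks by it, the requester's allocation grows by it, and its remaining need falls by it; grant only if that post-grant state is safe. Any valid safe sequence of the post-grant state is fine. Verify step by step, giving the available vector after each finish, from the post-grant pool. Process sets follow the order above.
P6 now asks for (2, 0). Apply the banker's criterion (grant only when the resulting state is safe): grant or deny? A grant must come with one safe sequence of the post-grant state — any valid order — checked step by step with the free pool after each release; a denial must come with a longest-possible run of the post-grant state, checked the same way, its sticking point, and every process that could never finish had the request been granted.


DENY: after the grant no complete ordering would exist.
Key observation: after P7, P2 the pool peaks at (5, 4), and each blocked process is short somewhere: P6 on R3; P5 on R1.
After a pretend grant, a maximal execution: P7, P2 — then nothing else fits. Check, step by step:
  pool = (1, 3)
  P7: need (1, 0) fits (1, 3); releases (2, 0), pool now (3, 3)
  P2: need (3, 3) fits (3, 3); releases (2, 1), pool now (5, 4)
  blocked: P6 wants (2, 5), pool (5, 4) — not enough R3
  blocked: P5 wants (6, 3), pool (5, 4) — not enough R1
Had the request been granted, P6 and P5 could never finish.


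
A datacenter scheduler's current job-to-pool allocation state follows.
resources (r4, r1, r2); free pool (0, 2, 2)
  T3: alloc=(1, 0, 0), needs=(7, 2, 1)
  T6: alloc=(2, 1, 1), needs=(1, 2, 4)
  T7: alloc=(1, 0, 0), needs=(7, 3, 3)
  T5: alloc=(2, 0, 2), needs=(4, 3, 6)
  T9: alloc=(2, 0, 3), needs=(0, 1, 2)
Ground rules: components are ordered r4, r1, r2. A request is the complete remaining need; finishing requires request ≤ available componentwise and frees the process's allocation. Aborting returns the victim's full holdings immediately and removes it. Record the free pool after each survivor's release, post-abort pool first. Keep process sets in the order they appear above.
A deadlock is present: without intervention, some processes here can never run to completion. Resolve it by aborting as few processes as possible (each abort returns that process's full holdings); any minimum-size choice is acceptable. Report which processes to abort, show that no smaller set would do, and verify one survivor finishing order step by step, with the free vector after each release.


Minimum abort set: T3.
Key observation: T7 was stuck for good until T3 gave back (1, 0, 0); in the order shown it finishes at step 4.
Minimality: the empty abort set fails — the state is deadlocked as it stands.
Survivors finish in the order: T9, T6, T5, T7. Check, step by step (pool after the aborts first):
  pool = (1, 2, 2)
  T9: need (0, 1, 2) fits (1, 2, 2); releases (2, 0, 3), pool now (3, 2, 5)
  T6: need (1, 2, 4) fits (3, 2, 5); releases (2, 1, 1), pool now (5, 3, 6)
  T5: need (4, 3, 6) fits (5, 3, 6); releases (2, 0, 2), pool now (7, 3, 8)
  T7: need (7, 3, 3) fits (7, 3, 8); releases (1, 0, 0), pool now (8, 3, 8)


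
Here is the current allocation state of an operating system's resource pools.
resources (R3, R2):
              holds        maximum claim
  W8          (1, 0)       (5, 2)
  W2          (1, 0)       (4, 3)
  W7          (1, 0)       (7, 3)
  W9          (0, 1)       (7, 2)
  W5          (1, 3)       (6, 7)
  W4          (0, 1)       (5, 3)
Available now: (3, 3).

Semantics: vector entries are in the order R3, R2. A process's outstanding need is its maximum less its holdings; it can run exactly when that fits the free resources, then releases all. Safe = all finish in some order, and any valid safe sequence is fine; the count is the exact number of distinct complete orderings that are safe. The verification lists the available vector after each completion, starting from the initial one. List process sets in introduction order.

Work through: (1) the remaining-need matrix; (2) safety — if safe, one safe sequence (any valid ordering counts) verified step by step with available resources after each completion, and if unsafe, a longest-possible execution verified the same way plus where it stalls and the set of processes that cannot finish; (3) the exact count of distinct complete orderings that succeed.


(1) Remaining need (order R3, R2):
  W8: (4, 2)
  W2: (3, 3)
  W7: (6, 3)
  W9: (7, 1)
  W5: (5, 4)
  W4: (5, 2)
(2) SAFE. One safe sequence: W2, W8, W4, W5, W7, W9.
Key observation: reading the order forward, W2 is the first process whose need (3, 3) meets the free pool (3, 3) exactly on a resource it requests.
Verifying each step:
  pool = (3, 3)
  W2: need (3, 3) fits (3, 3); releases (1, 0), pool now (4, 3)
  W8: need (4, 2) fits (4, 3); releases (1, 0), pool now (5, 3)
  W4: need (5, 2) fits (5, 3); releases (0, 1), pool now (5, 4)
  W5: need (5, 4) fits (5, 4); releases (1, 3), pool now (6, 7)
  W7: need (6, 3) fits (6, 7); releases (1, 0), pool now (7, 7)
  W9: need (7, 1) fits (7, 7); releases (0, 1), pool now (7, 8)
(3) Exactly 1 of the possible complete orderings is a safe sequence.


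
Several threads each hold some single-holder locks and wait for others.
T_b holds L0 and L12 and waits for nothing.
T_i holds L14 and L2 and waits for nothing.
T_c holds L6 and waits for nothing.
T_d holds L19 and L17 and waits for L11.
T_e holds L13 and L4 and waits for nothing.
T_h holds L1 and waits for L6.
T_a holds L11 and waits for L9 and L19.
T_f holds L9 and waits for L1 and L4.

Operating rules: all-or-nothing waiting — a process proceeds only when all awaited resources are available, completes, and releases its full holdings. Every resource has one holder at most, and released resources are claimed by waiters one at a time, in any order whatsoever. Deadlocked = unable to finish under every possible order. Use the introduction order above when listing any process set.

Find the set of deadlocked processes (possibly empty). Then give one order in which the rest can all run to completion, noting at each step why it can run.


Deadlocked: T_d and T_a.
Key observation: the knot is the closed ring of waits T_d -> T_a -> T_d; no other process is dragged down with it.
The rest can finish in the order T_i, T_c, T_e, T_b, T_h, T_f.
Verifying each step:
  run T_i (it waits on nothing); releases L14 and L2
  run T_c (it waits on nothing); releases L6
  run T_e (it waits on nothing); releases L13 and L4
  run T_b (it waits on nothing); releases L0 and L12
  T_h waits on L6 — all released -> runs and releases L1
  T_f waits on L1 and L4 — all released -> runs and releases L9


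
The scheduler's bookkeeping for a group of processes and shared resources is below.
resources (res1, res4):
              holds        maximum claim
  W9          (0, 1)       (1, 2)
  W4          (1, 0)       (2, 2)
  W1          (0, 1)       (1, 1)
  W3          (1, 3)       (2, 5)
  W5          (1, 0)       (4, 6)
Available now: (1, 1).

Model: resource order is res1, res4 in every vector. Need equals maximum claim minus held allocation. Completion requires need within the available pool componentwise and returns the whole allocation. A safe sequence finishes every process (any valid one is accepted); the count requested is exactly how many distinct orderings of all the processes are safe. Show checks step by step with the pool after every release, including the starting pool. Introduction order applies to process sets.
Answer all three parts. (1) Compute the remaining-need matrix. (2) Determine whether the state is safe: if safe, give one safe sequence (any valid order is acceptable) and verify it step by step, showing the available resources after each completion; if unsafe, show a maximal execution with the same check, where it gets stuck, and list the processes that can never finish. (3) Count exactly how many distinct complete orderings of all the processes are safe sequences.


(1) Remaining need (order res1, res4):
  W9: (1, 1)
  W4: (1, 2)
  W1: (1, 0)
  W3: (1, 2)
  W5: (3, 6)
(2) The state is SAFE; one workable sequence: W1, W4, W3, W9, W5.
Key observation: the first exact fit in this order is W1 — it needs (1, 0) with (1, 1) free, meeting a requested resource to the last unit.
Walking it through:
  pool = (1, 1)
  run W1 (needs (1, 0), free (1, 1)); after release of (0, 1) the pool is (1, 2)
  run W4 (needs (1, 2), free (1, 2)); after release of (1, 0) the pool is (2, 2)
  run W3 (needs (1, 2), free (2, 2)); after release of (1, 3) the pool is (3, 5)
  run W9 (needs (1, 1), free (3, 5)); after release of (0, 1) the pool is (3, 6)
  run W5 (needs (3, 6), free (3, 6)); after release of (1, 0) the pool is (4, 6)
(3) Exactly 12 of the possible complete orderings are safe sequences.


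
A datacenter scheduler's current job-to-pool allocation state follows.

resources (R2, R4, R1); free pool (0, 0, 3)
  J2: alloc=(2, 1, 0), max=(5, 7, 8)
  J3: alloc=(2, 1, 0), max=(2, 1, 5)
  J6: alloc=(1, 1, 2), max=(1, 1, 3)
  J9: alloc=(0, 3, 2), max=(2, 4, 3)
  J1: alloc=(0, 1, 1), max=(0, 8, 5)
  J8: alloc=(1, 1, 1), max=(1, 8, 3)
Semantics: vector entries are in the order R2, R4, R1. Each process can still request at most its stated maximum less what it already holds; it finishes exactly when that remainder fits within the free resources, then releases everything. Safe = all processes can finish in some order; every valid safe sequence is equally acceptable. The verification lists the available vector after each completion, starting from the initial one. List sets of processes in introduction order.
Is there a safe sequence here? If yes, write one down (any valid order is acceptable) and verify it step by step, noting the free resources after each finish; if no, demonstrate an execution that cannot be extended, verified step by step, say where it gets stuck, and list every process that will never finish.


The state is UNSAFE.
Key observation: the wall is R4: completing J6, J3, J9 brings the pool only to (3, 5, 7), and all the rest need more.
A maximal execution: J6, J3, J9 — then nothing else fits. Verifying each step:
  pool = (0, 0, 3)
  J6: need (0, 0, 1) fits (0, 0, 3); releases (1, 1, 2), pool now (1, 1, 5)
  J3: need (0, 0, 5) fits (1, 1, 5); releases (2, 1, 0), pool now (3, 2, 5)
  J9: need (2, 1, 1) fits (3, 2, 5); releases (0, 3, 2), pool now (3, 5, 7)
  blocked: J2 wants (3, 6, 8), pool (3, 5, 7) — not enough R4 and R1
  blocked: J1 wants (0, 7, 4), pool (3, 5, 7) — not enough R4
  blocked: J8 wants (0, 7, 2), pool (3, 5, 7) — not enough R4
Permanently blocked: J2, J1 and J8.


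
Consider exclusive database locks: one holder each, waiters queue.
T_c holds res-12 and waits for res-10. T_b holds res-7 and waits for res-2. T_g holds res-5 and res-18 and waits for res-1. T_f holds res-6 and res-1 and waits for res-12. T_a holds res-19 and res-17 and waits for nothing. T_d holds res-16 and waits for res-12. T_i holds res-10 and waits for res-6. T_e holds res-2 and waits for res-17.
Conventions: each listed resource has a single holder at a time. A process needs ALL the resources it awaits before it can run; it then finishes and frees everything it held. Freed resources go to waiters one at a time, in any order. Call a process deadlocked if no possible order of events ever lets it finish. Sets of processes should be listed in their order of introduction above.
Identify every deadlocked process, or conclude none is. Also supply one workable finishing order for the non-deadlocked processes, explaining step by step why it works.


Deadlocked set: T_c, T_g, T_f, T_d and T_i.
Key observation: nobody on the ring T_c -> T_i -> T_f -> T_c can start until another member finishes, which never happens; T_g and T_d wait into the deadlock from upstream.
The rest can finish in the order T_a, T_e, T_b.
Verifying each step:
  T_a waits on nothing -> runs at once and releases res-19 and res-17
  T_e waits on res-17 — all released -> runs and releases res-2
  T_b waits on res-2 — all released -> runs and releases res-7


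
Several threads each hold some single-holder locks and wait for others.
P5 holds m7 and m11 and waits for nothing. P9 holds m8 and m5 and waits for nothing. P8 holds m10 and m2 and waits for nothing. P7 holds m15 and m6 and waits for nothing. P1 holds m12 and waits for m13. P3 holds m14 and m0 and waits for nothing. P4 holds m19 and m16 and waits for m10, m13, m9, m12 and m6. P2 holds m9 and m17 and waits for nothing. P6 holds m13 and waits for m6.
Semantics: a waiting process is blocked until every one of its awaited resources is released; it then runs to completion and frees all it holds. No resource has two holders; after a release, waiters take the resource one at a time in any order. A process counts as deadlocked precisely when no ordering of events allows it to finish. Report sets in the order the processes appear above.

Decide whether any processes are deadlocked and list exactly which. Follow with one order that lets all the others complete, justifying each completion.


Nothing here is deadlocked.
Key observation: the wait graph is acyclic; completion cascades from the unblocked processes through everyone else.
A valid finishing order for the others: P3, P5, P8, P2, P7, P6, P1, P9, P4.
Verifying each step:
  P3: no waits; runs immediately, freeing m14 and m0
  P5: no waits; runs immediately, freeing m7 and m11
  P8: no waits; runs immediately, freeing m10 and m2
  P2: no waits; runs immediately, freeing m9 and m17
  P7: no waits; runs immediately, freeing m15 and m6
  P6: everything it awaited (m6) is free; runs, freeing m13
  P1: everything it awaited (m13) is free; runs, freeing m12
  P9: no waits; runs immediately, freeing m8 and m5
  P4: everything it awaited (m10, m13, m9, m12 and m6) is free; runs, freeing m19 and m16


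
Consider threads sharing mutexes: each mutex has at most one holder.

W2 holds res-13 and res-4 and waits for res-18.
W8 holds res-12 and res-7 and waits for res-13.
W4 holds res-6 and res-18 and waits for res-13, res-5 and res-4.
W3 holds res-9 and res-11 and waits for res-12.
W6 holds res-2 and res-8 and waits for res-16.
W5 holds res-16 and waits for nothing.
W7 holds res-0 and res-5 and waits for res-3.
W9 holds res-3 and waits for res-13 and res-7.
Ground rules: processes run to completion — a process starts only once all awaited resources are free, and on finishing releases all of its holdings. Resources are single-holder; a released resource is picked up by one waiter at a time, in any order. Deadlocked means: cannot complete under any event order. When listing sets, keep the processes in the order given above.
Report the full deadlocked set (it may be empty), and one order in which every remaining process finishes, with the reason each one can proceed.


Deadlocked: W2, W8, W4, W3, W7 and W9.
Key observation: along W2 -> W4 -> W2, each member waits on what the next one holds — a deadlock; W8, W7 and W9 are caught in further circular waits and W3 waits into the deadlock from upstream.
A valid finishing order for the others: W5, W6.
Walking it through:
  W5 waits on nothing -> runs at once and releases res-16
  W6: everything it awaited (res-16) is free; runs, freeing res-2 and res-8


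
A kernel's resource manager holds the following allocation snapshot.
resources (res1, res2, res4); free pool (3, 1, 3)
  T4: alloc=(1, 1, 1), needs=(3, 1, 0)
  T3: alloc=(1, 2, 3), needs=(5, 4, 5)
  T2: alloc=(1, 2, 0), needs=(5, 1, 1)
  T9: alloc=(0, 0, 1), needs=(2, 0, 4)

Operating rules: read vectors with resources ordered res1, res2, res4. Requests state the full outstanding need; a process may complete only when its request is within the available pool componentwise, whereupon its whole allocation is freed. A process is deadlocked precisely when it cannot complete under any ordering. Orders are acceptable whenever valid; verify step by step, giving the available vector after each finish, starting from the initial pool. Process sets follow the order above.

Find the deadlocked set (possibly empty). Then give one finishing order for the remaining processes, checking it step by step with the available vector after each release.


The deadlocked set is T3 and T2.
Key observation: after T4, T9 complete, (4, 2, 5) is the best the pool ever gets, yet each leftover process wants more res1.
One completion order for the rest: T4, T9. Step-by-step check:
  pool = (3, 1, 3)
  T4 needs (3, 1, 0) <= (3, 1, 3) -> finishes; pool += (1, 1, 1) = (4, 2, 4)
  T9 needs (2, 0, 4) <= (4, 2, 4) -> finishes; pool += (0, 0, 1) = (4, 2, 5)
The blocked processes can never fit:
  T3 cannot run: need (5, 4, 5) vs free (4, 2, 5) (insufficient res1 and res2)
  T2 cannot run: need (5, 1, 1) vs free (4, 2, 5) (insufficient res1)


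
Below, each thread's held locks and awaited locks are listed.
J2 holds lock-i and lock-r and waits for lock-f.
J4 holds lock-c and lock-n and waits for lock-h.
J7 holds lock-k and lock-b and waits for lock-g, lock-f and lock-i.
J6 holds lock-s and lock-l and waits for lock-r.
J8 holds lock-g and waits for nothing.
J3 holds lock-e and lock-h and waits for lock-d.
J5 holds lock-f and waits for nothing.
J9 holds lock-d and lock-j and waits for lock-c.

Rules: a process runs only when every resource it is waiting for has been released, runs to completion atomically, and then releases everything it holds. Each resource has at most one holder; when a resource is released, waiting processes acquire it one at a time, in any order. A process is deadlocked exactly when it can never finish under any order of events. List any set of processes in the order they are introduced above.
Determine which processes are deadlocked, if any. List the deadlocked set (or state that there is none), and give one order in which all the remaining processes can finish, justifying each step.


Deadlocked: J4, J3 and J9.
Key observation: the loop J4 -> J3 -> J9 -> J4 blocks itself forever; no other process is dragged down with it.
A valid finishing order for the others: J8, J5, J2, J7, J6.
Verifying each step:
  J8: no waits; runs immediately, freeing lock-g
  J5: no waits; runs immediately, freeing lock-f
  J2 waits on lock-f — all released -> runs and releases lock-i and lock-r
  J7 waits on lock-g, lock-f and lock-i — all released -> runs and releases lock-k and lock-b
  J6 waits on lock-r — all released -> runs and releases lock-s and lock-l


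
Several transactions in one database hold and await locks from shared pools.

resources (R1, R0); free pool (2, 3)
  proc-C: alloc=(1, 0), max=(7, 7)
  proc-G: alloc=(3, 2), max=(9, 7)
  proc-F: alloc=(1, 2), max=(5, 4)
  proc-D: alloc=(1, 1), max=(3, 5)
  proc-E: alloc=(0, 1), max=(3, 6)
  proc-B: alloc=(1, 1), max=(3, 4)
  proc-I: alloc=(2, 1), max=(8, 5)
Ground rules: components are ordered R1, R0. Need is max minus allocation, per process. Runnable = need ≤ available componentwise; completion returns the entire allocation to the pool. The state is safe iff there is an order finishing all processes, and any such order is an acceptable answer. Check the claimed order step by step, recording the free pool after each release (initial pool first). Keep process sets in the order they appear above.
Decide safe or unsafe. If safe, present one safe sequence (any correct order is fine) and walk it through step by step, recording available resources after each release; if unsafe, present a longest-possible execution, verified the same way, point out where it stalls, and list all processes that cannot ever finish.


UNSAFE.
Key observation: once proc-B, proc-D, proc-F, proc-E finish, the pool peaks at (5, 8) — and every remaining process still needs more R1 than that.
Going as far as possible: proc-B, proc-D, proc-F, proc-E; after that, nothing fits. Check, step by step:
  pool = (2, 3)
  proc-B needs (2, 3) <= (2, 3) -> finishes; pool += (1, 1) = (3, 4)
  proc-D needs (2, 4) <= (3, 4) -> finishes; pool += (1, 1) = (4, 5)
  proc-F needs (4, 2) <= (4, 5) -> finishes; pool += (1, 2) = (5, 7)
  proc-E needs (3, 5) <= (5, 7) -> finishes; pool += (0, 1) = (5, 8)
  blocked: proc-C wants (6, 7), pool (5, 8) — not enough R1
  blocked: proc-G wants (6, 5), pool (5, 8) — not enough R1
  blocked: proc-I wants (6, 4), pool (5, 8) — not enough R1
Processes that can never finish: proc-C, proc-G and proc-I.


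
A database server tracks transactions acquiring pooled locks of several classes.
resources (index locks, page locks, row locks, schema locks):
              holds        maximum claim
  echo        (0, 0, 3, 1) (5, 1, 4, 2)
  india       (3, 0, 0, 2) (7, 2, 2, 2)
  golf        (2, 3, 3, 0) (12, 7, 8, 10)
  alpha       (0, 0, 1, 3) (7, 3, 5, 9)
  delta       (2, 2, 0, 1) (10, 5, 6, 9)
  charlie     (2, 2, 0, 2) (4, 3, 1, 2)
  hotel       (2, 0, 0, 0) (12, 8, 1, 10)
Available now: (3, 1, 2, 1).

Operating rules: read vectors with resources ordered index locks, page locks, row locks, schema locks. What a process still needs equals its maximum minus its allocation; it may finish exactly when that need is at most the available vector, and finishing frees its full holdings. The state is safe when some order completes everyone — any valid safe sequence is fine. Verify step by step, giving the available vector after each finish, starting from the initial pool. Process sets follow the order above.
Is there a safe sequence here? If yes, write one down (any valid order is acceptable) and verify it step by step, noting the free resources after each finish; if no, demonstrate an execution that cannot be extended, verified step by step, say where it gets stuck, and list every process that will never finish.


SAFE, for example via the order charlie, india, echo, alpha, delta, golf, hotel.
Key observation: charlie is the earliest step where a requested resource binds exactly: need (2, 1, 1, 0), pool (3, 1, 2, 1) at its turn.
Check, step by step:
  pool = (3, 1, 2, 1)
  run charlie (needs (2, 1, 1, 0), free (3, 1, 2, 1)); after release of (2, 2, 0, 2) the pool is (5, 3, 2, 3)
  run india (needs (4, 2, 2, 0), free (5, 3, 2, 3)); after release of (3, 0, 0, 2) the pool is (8, 3, 2, 5)
  run echo (needs (5, 1, 1, 1), free (8, 3, 2, 5)); after release of (0, 0, 3, 1) the pool is (8, 3, 5, 6)
  run alpha (needs (7, 3, 4, 6), free (8, 3, 5, 6)); after release of (0, 0, 1, 3) the pool is (8, 3, 6, 9)
  run delta (needs (8, 3, 6, 8), free (8, 3, 6, 9)); after release of (2, 2, 0, 1) the pool is (10, 5, 6, 10)
  run golf (needs (10, 4, 5, 10), free (10, 5, 6, 10)); after release of (2, 3, 3, 0) the pool is (12, 8, 9, 10)
  run hotel (needs (10, 8, 1, 10), free (12, 8, 9, 10)); after release of (2, 0, 0, 0) the pool is (14, 8, 9, 10)


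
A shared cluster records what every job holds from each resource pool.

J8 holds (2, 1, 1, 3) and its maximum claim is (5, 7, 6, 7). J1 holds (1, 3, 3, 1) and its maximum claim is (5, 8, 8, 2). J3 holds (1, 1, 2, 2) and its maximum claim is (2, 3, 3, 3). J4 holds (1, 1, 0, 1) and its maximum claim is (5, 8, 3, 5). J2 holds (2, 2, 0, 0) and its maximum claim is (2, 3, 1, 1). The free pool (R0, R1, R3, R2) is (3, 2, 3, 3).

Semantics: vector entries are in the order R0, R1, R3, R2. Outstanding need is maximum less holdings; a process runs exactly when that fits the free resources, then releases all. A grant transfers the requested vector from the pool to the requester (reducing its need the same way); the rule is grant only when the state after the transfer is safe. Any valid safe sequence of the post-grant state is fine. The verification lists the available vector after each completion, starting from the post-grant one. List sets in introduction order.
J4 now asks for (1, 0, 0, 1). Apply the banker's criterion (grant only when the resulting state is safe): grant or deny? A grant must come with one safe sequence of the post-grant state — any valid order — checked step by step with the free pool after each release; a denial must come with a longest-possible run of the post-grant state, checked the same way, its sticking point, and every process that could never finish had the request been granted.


GRANT — the state after the grant stays safe, e.g. via J2, J3, J1, J4, J8.
Key observation: the grant leaves (2, 2, 3, 2) free — enough for J2, whose release restarts the cascade.
Check on the post-grant state, step by step:
  pool = (2, 2, 3, 2)
  J2 needs (0, 1, 1, 1) <= (2, 2, 3, 2) -> finishes; pool += (2, 2, 0, 0) = (4, 4, 3, 2)
  J3 needs (1, 2, 1, 1) <= (4, 4, 3, 2) -> finishes; pool += (1, 1, 2, 2) = (5, 5, 5, 4)
  J1 needs (4, 5, 5, 1) <= (5, 5, 5, 4) -> finishes; pool += (1, 3, 3, 1) = (6, 8, 8, 5)
  J4 needs (3, 7, 3, 3) <= (6, 8, 8, 5) -> finishes; pool += (2, 1, 0, 2) = (8, 9, 8, 7)
  J8 needs (3, 6, 5, 4) <= (8, 9, 8, 7) -> finishes; pool += (2, 1, 1, 3) = (10, 10, 9, 10)
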